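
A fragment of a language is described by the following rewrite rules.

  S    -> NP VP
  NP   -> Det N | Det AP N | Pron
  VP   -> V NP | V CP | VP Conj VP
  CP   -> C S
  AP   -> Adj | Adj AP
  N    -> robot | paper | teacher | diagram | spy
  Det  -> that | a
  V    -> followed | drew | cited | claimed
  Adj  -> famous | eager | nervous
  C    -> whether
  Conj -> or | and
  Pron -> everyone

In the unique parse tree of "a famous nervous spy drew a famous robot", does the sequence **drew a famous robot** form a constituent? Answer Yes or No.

[S [NP [Det a] [AP [Adj famous] [AP [Adj nervous]]] [N spy]] [VP [V drew] [NP [Det a] [AP [Adj famous]] [N robot]]]]
The words 'drew a famous robot' are exhaustively dominated by a single VP node (built by VP → V NP), so they form a constituent.

Yes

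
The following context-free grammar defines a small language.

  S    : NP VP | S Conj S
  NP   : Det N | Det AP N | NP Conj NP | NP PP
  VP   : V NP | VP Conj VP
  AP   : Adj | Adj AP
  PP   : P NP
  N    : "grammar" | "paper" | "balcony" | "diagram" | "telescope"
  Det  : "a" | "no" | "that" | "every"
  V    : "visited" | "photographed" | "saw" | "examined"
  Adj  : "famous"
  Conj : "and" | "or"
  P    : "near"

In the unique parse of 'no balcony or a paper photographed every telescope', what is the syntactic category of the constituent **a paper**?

NP

[S [NP [NP [Det no] [N balcony]] [Conj or] [NP [Det a] [N paper]]] [VP [V photographed] [NP [Det every] [N telescope]]]]
The span 'a paper' is the NP node built by NP → Det N.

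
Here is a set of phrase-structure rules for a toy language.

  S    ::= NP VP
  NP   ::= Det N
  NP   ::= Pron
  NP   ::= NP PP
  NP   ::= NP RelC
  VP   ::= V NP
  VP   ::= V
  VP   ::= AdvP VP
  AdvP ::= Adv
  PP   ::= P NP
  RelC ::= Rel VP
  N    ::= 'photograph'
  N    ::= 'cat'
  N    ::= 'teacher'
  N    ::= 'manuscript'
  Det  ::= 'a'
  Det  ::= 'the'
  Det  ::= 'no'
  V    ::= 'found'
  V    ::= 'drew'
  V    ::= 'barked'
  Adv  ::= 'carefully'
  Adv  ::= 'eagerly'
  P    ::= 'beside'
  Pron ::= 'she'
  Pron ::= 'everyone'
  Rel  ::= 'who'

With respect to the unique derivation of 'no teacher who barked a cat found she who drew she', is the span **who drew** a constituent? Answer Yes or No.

[S [NP [NP [Det no] [N teacher]] [RelC [Rel who] [VP [V barked] [NP [Det a] [N cat]]]]] [VP [V found] [NP [NP [Pron she]] [RelC [Rel who] [VP [V drew] [NP [Pron she]]]]]]]
The smallest constituent containing 'who drew' is the RelC spanning 'who drew she'; no single node in the tree dominates exactly the given words.

No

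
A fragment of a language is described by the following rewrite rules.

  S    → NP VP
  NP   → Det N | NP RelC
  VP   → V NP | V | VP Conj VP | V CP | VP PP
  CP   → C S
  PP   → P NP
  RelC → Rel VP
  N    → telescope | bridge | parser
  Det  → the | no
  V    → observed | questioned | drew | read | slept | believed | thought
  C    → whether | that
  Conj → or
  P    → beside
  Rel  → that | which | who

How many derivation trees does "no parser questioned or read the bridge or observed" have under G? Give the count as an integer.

The two bracketings:
[S [NP [Det no] [N parser]] [VP [VP [V questioned]] [Conj or] [VP [VP [V read] [NP [Det the] [N bridge]]] [Conj or] [VP [V observed]]]]]
[S [NP [Det no] [N parser]] [VP [VP [VP [V questioned]] [Conj or] [VP [V read] [NP [Det the] [N bridge]]]] [Conj or] [VP [V observed]]]]
The trees differ in how a recursive rule is bracketed over the same span.

2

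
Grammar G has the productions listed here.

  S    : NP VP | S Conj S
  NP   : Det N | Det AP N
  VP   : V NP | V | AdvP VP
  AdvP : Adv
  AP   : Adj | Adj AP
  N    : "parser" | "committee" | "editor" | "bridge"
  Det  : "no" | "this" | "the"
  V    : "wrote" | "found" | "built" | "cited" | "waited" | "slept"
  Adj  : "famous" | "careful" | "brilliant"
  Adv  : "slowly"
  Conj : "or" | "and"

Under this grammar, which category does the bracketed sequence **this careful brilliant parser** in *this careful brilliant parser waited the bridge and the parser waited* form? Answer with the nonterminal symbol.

NP

S
  S
    NP
      Det: this
      AP
        Adj: careful
        AP
          Adj: brilliant
      N: parser
    VP
      V: waited
      NP
        Det: the
        N: bridge
  Conj: and
  S
    NP
      Det: the
      N: parser
    VP
      V: waited
The span 'this careful brilliant parser' is the NP node built by NP → Det AP N.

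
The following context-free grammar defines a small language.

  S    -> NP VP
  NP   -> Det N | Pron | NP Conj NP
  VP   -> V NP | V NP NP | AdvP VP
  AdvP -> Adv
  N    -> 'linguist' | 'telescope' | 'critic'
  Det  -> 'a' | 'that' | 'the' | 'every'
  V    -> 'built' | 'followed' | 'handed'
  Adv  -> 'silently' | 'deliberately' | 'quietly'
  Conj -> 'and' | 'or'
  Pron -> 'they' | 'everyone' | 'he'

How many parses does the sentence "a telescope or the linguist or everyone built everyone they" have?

2

The two bracketings:
[S [NP [NP [Det a] [N telescope]] [Conj or] [NP [NP [Det the] [N linguist]] [Conj or] [NP [Pron everyone]]]] [VP [V built] [NP [Pron everyone]] [NP [Pron they]]]]
[S [NP [NP [NP [Det a] [N telescope]] [Conj or] [NP [Det the] [N linguist]]] [Conj or] [NP [Pron everyone]]] [VP [V built] [NP [Pron everyone]] [NP [Pron they]]]]
The trees differ in how a recursive rule is bracketed over the same span.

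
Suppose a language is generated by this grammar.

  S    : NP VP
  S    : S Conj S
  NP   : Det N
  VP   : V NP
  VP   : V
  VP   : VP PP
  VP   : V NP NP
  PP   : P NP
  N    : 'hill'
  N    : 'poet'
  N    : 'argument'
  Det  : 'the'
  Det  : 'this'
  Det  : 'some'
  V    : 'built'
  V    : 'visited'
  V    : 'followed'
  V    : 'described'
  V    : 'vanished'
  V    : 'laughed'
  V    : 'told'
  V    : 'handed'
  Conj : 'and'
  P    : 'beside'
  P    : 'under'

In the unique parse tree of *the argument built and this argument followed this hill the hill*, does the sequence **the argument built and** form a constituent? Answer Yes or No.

No

[S [S [NP [Det the] [N argument]] [VP [V built]]] [Conj and] [S [NP [Det this] [N argument]] [VP [V followed] [NP [Det this] [N hill]] [NP [Det the] [N hill]]]]]
The smallest constituent containing 'the argument built and' is the S spanning 'the argument built and this argument followed this hill the hill'; no single node in the tree dominates exactly the given words.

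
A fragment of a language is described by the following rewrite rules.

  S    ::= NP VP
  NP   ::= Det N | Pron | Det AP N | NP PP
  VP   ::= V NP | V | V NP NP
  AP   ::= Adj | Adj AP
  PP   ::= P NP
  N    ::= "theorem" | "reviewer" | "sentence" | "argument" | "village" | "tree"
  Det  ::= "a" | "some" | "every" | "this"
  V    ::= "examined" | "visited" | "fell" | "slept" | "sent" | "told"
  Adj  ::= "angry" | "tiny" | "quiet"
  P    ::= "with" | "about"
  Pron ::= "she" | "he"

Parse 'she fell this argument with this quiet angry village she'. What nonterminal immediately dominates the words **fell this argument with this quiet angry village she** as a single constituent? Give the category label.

VP

[S [NP [Pron she]] [VP [V fell] [NP [NP [Det this] [N argument]] [PP [P with] [NP [Det this] [AP [Adj quiet] [AP [Adj angry]]] [N village]]]] [NP [Pron she]]]]
The span 'fell this argument with this quiet angry village she' is the VP node built by VP → V NP NP.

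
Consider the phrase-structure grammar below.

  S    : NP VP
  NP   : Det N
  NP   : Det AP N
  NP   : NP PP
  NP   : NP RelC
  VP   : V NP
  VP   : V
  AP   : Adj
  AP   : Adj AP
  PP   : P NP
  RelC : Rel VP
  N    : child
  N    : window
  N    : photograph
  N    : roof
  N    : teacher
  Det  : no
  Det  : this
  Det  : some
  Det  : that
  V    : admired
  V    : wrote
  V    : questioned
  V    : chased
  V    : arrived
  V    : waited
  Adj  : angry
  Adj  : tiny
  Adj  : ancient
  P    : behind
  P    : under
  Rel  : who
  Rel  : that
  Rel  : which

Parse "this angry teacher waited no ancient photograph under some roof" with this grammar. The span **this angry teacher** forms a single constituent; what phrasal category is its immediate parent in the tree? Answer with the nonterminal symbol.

S
  NP
    Det: this
    AP
      Adj: angry
    N: teacher
  VP
    V: waited
    NP
      NP
        Det: no
        AP
          Adj: ancient
        N: photograph
      PP
        P: under
        NP
          Det: some
          N: roof
The span 'this angry teacher' is the NP node built by NP → Det AP N.
Its mother is the S built by S → NP VP.

S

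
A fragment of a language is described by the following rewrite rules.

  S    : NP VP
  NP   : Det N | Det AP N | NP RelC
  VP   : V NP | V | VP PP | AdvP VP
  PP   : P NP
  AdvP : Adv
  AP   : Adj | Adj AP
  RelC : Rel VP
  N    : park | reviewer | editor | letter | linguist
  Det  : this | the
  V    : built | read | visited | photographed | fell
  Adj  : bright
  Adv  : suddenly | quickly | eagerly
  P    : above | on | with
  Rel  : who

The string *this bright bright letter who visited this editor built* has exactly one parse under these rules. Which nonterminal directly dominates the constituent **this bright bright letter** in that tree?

S
  NP
    NP
      Det: this
      AP
        Adj: bright
        AP
          Adj: bright
      N: letter
    RelC
      Rel: who
      VP
        V: visited
        NP
          Det: this
          N: editor
  VP
    V: built
The span 'this bright bright letter' is the NP node built by NP → Det AP N.
Its mother is the NP built by NP → NP RelC.

NP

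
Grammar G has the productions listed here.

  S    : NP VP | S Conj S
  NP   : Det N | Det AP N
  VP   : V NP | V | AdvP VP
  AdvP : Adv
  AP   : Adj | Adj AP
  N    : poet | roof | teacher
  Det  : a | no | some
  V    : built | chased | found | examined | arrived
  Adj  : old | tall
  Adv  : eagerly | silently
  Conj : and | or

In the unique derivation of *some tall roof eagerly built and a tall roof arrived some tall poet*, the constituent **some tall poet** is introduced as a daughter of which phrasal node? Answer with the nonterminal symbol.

VP

S
  S
    NP
      Det: some
      AP
        Adj: tall
      N: roof
    VP
      AdvP
        Adv: eagerly
      VP
        V: built
  Conj: and
  S
    NP
      Det: a
      AP
        Adj: tall
      N: roof
    VP
      V: arrived
      NP
        Det: some
        AP
          Adj: tall
        N: poet
The span 'some tall poet' is the NP node built by NP → Det AP N.
Its mother is the VP built by VP → V NP.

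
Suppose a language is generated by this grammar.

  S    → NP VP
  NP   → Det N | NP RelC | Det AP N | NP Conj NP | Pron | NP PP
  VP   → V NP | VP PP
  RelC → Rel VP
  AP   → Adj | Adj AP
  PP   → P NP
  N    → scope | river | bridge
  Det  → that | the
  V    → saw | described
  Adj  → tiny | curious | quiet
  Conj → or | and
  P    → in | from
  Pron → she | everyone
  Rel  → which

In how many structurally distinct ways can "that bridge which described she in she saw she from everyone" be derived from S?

Two of the 6 distinct bracketings:
[S [NP [NP [Det that] [N bridge]] [RelC [Rel which] [VP [V described] [NP [NP [Pron she]] [PP [P in] [NP [Pron she]]]]]]] [VP [V saw] [NP [NP [Pron she]] [PP [P from] [NP [Pron everyone]]]]]]
[S [NP [NP [Det that] [N bridge]] [RelC [Rel which] [VP [V described] [NP [NP [Pron she]] [PP [P in] [NP [Pron she]]]]]]] [VP [VP [V saw] [NP [Pron she]]] [PP [P from] [NP [Pron everyone]]]]]
The difference turns on whether VP → VP PP is used at the relevant span, versus an alternative expansion of VP.

6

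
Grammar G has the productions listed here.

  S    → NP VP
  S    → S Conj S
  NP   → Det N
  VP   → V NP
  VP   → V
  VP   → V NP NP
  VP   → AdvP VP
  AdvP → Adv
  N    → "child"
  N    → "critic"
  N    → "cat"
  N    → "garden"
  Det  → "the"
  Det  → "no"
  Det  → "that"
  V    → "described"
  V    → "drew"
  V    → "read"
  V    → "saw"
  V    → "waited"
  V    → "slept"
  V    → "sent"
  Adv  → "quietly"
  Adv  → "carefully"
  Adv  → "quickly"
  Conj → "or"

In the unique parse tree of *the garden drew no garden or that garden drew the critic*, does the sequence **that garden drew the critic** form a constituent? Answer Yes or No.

Yes

[S [S [NP [Det the] [N garden]] [VP [V drew] [NP [Det no] [N garden]]]] [Conj or] [S [NP [Det that] [N garden]] [VP [V drew] [NP [Det the] [N critic]]]]]
The words 'that garden drew the critic' are exhaustively dominated by a single S node (built by S → NP VP), so they form a constituent.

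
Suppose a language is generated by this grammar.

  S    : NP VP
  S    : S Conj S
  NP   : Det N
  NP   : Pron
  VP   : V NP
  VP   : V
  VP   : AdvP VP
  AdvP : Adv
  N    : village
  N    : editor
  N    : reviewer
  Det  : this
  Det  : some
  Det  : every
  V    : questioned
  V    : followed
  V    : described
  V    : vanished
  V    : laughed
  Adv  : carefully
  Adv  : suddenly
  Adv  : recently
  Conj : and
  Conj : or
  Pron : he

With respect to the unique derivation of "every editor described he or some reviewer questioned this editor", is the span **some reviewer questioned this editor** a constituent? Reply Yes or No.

Yes

[S [S [NP [Det every] [N editor]] [VP [V described] [NP [Pron he]]]] [Conj or] [S [NP [Det some] [N reviewer]] [VP [V questioned] [NP [Det this] [N editor]]]]]
The words 'some reviewer questioned this editor' are exhaustively dominated by a single S node (built by S → NP VP), so they form a constituent.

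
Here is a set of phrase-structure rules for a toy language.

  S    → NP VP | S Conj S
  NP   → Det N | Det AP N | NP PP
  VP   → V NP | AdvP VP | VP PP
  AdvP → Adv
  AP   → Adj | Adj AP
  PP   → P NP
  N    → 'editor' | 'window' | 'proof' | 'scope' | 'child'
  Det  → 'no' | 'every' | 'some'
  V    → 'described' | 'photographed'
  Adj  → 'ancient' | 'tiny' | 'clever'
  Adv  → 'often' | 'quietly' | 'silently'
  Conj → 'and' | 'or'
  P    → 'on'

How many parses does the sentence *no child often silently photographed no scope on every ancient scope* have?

Two of the 4 distinct bracketings:
[S [NP [Det no] [N child]] [VP [AdvP [Adv often]] [VP [AdvP [Adv silently]] [VP [V photographed] [NP [NP [Det no] [N scope]] [PP [P on] [NP [Det every] [AP [Adj ancient]] [N scope]]]]]]]]
[S [NP [Det no] [N child]] [VP [AdvP [Adv often]] [VP [AdvP [Adv silently]] [VP [VP [V photographed] [NP [Det no] [N scope]]] [PP [P on] [NP [Det every] [AP [Adj ancient]] [N scope]]]]]]]
The difference turns on whether NP → NP PP is used at the relevant span, versus an alternative expansion of NP.

4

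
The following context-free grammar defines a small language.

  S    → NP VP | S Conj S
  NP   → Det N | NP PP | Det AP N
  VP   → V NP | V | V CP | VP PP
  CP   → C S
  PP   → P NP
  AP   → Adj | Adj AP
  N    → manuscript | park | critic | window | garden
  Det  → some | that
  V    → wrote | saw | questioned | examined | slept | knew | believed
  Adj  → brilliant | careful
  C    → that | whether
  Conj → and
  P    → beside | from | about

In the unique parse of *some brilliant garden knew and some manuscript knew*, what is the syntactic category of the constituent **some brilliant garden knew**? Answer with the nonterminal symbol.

S
  S
    NP
      Det: some
      AP
        Adj: brilliant
      N: garden
    VP
      V: knew
  Conj: and
  S
    NP
      Det: some
      N: manuscript
    VP
      V: knew
The span 'some brilliant garden knew' is the S node built by S → NP VP.

S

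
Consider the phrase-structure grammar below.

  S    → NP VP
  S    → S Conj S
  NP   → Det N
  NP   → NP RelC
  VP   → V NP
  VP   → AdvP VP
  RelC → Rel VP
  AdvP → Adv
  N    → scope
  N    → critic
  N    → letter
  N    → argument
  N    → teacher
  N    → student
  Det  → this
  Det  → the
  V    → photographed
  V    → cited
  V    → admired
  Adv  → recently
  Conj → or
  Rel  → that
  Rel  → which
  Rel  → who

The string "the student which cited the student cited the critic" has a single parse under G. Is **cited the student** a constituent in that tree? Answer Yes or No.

Yes

[S [NP [NP [Det the] [N student]] [RelC [Rel which] [VP [V cited] [NP [Det the] [N student]]]]] [VP [V cited] [NP [Det the] [N critic]]]]
The words 'cited the student' are exhaustively dominated by a single VP node (built by VP → V NP), so they form a constituent.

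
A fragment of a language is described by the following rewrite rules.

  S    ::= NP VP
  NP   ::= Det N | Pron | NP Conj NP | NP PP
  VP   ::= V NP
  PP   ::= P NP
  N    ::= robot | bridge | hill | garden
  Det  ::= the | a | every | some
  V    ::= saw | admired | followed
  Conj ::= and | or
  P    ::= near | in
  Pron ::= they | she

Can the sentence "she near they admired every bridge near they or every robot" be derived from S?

Grammatical

[S [NP [NP [Pron she]] [PP [P near] [NP [Pron they]]]] [VP [V admired] [NP [NP [NP [Det every] [N bridge]] [PP [P near] [NP [Pron they]]]] [Conj or] [NP [Det every] [N robot]]]]]
The bracketing above is licensed at every node by one of the given productions, with S at the root.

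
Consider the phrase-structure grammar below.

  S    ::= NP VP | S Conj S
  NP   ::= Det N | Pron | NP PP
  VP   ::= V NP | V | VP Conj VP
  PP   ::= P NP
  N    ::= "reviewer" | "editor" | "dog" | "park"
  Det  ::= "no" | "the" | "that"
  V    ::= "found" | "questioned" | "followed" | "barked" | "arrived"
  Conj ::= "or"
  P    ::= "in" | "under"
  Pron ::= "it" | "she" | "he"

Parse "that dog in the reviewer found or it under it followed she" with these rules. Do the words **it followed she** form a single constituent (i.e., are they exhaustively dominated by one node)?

No

[S [S [NP [NP [Det that] [N dog]] [PP [P in] [NP [Det the] [N reviewer]]]] [VP [V found]]] [Conj or] [S [NP [NP [Pron it]] [PP [P under] [NP [Pron it]]]] [VP [V followed] [NP [Pron she]]]]]
The smallest constituent containing 'it followed she' is the S spanning 'it under it followed she'; no single node in the tree dominates exactly the given words.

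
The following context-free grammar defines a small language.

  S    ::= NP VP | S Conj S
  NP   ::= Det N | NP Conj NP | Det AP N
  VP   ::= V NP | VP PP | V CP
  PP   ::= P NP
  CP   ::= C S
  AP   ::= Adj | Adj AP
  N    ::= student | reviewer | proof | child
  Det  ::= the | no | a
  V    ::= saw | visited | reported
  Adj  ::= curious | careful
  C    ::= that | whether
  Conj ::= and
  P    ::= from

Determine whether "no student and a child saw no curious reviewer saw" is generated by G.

Ungrammatical

For S → NP VP, every NP-prefix leaves a non-VP remainder: after 'no student' the remainder is not a VP; after 'no student and a child' the remainder is not a VP. The alternative S rule S → S Conj S likewise has no satisfying split.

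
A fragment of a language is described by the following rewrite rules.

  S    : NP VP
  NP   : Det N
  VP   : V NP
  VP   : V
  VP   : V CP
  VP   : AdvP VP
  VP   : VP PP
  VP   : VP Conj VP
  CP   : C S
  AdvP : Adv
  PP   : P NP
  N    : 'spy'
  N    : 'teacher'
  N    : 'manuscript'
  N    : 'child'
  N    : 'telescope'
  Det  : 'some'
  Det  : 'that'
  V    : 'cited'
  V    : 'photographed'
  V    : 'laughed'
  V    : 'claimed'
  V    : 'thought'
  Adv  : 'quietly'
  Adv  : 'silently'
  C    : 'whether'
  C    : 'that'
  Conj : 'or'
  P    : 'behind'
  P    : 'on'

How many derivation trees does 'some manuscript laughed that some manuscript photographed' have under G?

1

[S [NP [Det some] [N manuscript]] [VP [V laughed] [CP [C that] [S [NP [Det some] [N manuscript]] [VP [V photographed]]]]]]
No rule offers an alternative attachment or grouping for any span, so this is the only derivation.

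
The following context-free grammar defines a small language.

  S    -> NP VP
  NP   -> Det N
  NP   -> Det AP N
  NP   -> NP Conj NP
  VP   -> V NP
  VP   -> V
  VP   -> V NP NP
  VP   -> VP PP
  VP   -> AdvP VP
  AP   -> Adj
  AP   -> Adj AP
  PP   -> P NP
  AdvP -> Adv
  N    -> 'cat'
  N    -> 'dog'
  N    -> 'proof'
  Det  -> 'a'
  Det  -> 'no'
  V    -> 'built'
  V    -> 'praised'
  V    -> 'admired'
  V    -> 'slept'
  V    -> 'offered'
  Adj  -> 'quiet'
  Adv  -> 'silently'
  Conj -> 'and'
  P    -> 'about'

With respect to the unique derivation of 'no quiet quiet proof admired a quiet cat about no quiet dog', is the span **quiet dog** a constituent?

No

[S [NP [Det no] [AP [Adj quiet] [AP [Adj quiet]]] [N proof]] [VP [VP [V admired] [NP [Det a] [AP [Adj quiet]] [N cat]]] [PP [P about] [NP [Det no] [AP [Adj quiet]] [N dog]]]]]
The smallest constituent containing 'quiet dog' is the NP spanning 'no quiet dog'; no single node in the tree dominates exactly the given words.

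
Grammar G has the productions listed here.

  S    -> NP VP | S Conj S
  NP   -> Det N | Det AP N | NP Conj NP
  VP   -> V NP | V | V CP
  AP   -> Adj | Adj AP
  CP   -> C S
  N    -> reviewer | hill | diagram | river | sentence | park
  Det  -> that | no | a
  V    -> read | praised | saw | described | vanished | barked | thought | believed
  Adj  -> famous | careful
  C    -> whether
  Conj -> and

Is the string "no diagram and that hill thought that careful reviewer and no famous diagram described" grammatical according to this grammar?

Grammatical

S
  S
    NP
      NP
        Det: no
        N: diagram
      Conj: and
      NP
        Det: that
        N: hill
    VP
      V: thought
      NP
        Det: that
        AP
          Adj: careful
        N: reviewer
  Conj: and
  S
    NP
      Det: no
      AP
        Adj: famous
      N: diagram
    VP
      V: described
Every word is introduced by a lexical rule and the phrasal rules combine the resulting categories into a single S.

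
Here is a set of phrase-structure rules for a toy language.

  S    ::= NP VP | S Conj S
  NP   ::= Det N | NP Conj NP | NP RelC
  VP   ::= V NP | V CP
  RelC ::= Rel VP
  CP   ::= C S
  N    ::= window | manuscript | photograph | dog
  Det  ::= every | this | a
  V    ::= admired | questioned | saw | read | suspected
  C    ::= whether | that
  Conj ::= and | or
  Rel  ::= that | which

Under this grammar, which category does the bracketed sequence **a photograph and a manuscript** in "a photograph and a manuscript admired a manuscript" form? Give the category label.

S
  NP
    NP
      Det: a
      N: photograph
    Conj: and
    NP
      Det: a
      N: manuscript
  VP
    V: admired
    NP
      Det: a
      N: manuscript
The span 'a photograph and a manuscript' is the NP node built by NP → NP Conj NP.

NP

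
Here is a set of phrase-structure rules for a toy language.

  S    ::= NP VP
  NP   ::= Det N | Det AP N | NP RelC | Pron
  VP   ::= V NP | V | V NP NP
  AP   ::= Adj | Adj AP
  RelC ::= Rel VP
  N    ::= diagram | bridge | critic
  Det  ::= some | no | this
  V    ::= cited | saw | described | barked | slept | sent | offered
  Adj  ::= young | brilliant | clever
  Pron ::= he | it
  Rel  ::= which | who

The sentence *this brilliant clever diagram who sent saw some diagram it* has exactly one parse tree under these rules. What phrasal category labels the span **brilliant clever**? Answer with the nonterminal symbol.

AP

S
  NP
    NP
      Det: this
      AP
        Adj: brilliant
        AP
          Adj: clever
      N: diagram
    RelC
      Rel: who
      VP
        V: sent
  VP
    V: saw
    NP
      Det: some
      N: diagram
    NP
      Pron: it
The span 'brilliant clever' is the AP node built by AP → Adj AP.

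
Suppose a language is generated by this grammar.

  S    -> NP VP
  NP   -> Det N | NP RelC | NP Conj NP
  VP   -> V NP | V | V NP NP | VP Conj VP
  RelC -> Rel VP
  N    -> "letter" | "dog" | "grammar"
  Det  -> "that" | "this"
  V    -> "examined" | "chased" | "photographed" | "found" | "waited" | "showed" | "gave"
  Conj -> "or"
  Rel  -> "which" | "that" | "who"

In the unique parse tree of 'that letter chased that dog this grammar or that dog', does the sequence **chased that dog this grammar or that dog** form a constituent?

Yes

[S [NP [Det that] [N letter]] [VP [V chased] [NP [Det that] [N dog]] [NP [NP [Det this] [N grammar]] [Conj or] [NP [Det that] [N dog]]]]]
The words 'chased that dog this grammar or that dog' are exhaustively dominated by a single VP node (built by VP → V NP NP), so they form a constituent.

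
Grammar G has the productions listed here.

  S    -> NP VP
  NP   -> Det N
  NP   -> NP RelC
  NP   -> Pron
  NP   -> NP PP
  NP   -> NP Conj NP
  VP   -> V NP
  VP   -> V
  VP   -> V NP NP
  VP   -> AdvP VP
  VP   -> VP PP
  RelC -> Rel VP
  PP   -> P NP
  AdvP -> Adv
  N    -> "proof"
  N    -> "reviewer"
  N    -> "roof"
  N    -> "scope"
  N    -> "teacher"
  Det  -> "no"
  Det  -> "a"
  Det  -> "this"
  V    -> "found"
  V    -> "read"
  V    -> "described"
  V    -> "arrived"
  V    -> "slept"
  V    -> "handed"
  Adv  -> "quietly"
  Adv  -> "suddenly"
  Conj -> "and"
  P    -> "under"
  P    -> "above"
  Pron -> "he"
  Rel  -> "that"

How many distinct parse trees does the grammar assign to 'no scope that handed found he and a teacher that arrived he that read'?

7

Two of the 7 distinct bracketings:
[S [NP [NP [Det no] [N scope]] [RelC [Rel that] [VP [V handed]]]] [VP [V found] [NP [NP [NP [Pron he]] [Conj and] [NP [Det a] [N teacher]]] [RelC [Rel that] [VP [V arrived] [NP [NP [Pron he]] [RelC [Rel that] [VP [V read]]]]]]]]]
[S [NP [NP [Det no] [N scope]] [RelC [Rel that] [VP [V handed]]]] [VP [V found] [NP [NP [NP [NP [Pron he]] [Conj and] [NP [Det a] [N teacher]]] [RelC [Rel that] [VP [V arrived] [NP [Pron he]]]]] [RelC [Rel that] [VP [V read]]]]]]
The trees differ in how a recursive rule is bracketed over the same span.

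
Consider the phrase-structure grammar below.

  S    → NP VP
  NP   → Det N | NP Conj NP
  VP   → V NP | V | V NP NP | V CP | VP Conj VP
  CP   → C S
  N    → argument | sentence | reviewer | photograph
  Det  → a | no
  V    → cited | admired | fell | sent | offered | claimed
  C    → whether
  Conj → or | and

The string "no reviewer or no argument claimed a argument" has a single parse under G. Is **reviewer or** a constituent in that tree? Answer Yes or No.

[S [NP [NP [Det no] [N reviewer]] [Conj or] [NP [Det no] [N argument]]] [VP [V claimed] [NP [Det a] [N argument]]]]
The smallest constituent containing 'reviewer or' is the NP spanning 'no reviewer or no argument'; no single node in the tree dominates exactly the given words.

No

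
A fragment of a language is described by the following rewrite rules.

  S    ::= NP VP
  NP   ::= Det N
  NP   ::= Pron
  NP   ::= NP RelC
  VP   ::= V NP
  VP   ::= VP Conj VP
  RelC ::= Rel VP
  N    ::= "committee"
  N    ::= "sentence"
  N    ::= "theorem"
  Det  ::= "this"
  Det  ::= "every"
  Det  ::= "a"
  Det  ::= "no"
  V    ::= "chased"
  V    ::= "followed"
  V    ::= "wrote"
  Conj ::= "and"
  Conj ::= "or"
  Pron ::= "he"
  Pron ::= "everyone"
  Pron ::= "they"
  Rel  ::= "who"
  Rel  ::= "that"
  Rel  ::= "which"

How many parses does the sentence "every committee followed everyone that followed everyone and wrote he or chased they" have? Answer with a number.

5

Two of the 5 distinct bracketings:
[S [NP [Det every] [N committee]] [VP [V followed] [NP [NP [Pron everyone]] [RelC [Rel that] [VP [VP [V followed] [NP [Pron everyone]]] [Conj and] [VP [VP [V wrote] [NP [Pron he]]] [Conj or] [VP [V chased] [NP [Pron they]]]]]]]]]
[S [NP [Det every] [N committee]] [VP [V followed] [NP [NP [Pron everyone]] [RelC [Rel that] [VP [VP [VP [V followed] [NP [Pron everyone]]] [Conj and] [VP [V wrote] [NP [Pron he]]]] [Conj or] [VP [V chased] [NP [Pron they]]]]]]]]
The trees differ in how a recursive rule is bracketed over the same span.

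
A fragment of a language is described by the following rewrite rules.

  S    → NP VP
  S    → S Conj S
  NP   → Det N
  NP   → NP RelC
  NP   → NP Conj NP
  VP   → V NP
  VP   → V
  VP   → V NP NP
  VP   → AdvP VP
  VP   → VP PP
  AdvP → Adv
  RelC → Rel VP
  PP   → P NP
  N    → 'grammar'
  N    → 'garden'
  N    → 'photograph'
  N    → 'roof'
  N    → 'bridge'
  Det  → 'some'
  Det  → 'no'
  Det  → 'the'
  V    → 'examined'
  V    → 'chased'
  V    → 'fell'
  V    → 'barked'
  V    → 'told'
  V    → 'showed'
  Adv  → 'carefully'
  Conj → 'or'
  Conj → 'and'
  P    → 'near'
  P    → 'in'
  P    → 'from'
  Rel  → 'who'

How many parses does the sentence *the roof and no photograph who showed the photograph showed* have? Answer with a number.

2

The two bracketings:
[S [NP [NP [NP [Det the] [N roof]] [Conj and] [NP [Det no] [N photograph]]] [RelC [Rel who] [VP [V showed] [NP [Det the] [N photograph]]]]] [VP [V showed]]]
[S [NP [NP [Det the] [N roof]] [Conj and] [NP [NP [Det no] [N photograph]] [RelC [Rel who] [VP [V showed] [NP [Det the] [N photograph]]]]]] [VP [V showed]]]
The trees differ in how a recursive rule is bracketed over the same span.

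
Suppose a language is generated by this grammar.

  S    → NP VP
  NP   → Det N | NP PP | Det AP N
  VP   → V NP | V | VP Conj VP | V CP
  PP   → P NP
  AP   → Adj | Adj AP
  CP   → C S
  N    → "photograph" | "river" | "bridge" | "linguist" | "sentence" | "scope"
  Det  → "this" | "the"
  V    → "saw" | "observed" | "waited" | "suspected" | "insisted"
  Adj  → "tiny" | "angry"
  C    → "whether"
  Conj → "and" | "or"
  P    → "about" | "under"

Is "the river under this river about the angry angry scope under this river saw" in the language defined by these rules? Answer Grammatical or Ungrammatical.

[S [NP [NP [Det the] [N river]] [PP [P under] [NP [NP [Det this] [N river]] [PP [P about] [NP [NP [Det the] [AP [Adj angry] [AP [Adj angry]]] [N scope]] [PP [P under] [NP [Det this] [N river]]]]]]]] [VP [V saw]]]
Each bracket corresponds to one application of a listed rule, so the string is derivable from S.

Grammatical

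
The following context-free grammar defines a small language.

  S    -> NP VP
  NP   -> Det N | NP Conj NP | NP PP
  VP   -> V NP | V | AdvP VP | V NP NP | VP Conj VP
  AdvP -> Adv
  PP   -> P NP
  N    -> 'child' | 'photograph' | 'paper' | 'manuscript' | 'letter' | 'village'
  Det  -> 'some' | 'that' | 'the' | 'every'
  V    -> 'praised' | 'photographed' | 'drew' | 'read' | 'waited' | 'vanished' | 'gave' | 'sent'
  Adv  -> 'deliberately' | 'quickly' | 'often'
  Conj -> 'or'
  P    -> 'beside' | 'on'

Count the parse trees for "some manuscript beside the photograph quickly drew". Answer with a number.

1

[S [NP [NP [Det some] [N manuscript]] [PP [P beside] [NP [Det the] [N photograph]]]] [VP [AdvP [Adv quickly]] [VP [V drew]]]]
No rule offers an alternative attachment or grouping for any span, so this is the only derivation.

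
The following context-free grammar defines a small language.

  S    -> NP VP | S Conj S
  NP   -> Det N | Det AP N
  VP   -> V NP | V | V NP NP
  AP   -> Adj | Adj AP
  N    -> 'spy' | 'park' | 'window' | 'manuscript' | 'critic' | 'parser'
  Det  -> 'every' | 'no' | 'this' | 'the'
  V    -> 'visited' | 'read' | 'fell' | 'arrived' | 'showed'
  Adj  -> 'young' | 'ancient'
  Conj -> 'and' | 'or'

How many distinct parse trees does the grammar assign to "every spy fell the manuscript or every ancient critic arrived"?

1

[S [S [NP [Det every] [N spy]] [VP [V fell] [NP [Det the] [N manuscript]]]] [Conj or] [S [NP [Det every] [AP [Adj ancient]] [N critic]] [VP [V arrived]]]]
No rule offers an alternative attachment or grouping for any span, so this is the only derivation.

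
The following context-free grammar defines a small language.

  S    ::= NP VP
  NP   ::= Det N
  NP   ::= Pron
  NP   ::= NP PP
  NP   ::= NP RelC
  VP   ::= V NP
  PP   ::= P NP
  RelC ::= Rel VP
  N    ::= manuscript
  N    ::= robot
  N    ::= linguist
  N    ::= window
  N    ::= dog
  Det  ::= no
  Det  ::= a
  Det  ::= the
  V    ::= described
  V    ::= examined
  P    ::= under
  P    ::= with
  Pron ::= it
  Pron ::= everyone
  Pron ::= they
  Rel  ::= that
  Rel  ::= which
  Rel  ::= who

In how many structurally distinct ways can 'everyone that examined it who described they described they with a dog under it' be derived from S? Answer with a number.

4

Two of the 4 distinct bracketings:
[S [NP [NP [Pron everyone]] [RelC [Rel that] [VP [V examined] [NP [NP [Pron it]] [RelC [Rel who] [VP [V described] [NP [Pron they]]]]]]]] [VP [V described] [NP [NP [Pron they]] [PP [P with] [NP [NP [Det a] [N dog]] [PP [P under] [NP [Pron it]]]]]]]]
[S [NP [NP [Pron everyone]] [RelC [Rel that] [VP [V examined] [NP [NP [Pron it]] [RelC [Rel who] [VP [V described] [NP [Pron they]]]]]]]] [VP [V described] [NP [NP [NP [Pron they]] [PP [P with] [NP [Det a] [N dog]]]] [PP [P under] [NP [Pron it]]]]]]
The trees differ in how a recursive rule is bracketed over the same span.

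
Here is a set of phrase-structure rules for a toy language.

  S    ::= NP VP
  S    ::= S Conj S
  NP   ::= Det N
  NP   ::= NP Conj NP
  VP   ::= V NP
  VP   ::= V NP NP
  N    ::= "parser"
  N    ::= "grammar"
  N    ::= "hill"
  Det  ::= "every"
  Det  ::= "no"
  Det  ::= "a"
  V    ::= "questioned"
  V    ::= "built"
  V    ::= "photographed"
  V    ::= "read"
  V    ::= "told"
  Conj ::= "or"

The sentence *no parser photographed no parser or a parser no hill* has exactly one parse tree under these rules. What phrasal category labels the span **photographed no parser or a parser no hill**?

VP

S
  NP
    Det: no
    N: parser
  VP
    V: photographed
    NP
      NP
        Det: no
        N: parser
      Conj: or
      NP
        Det: a
        N: parser
    NP
      Det: no
      N: hill
The span 'photographed no parser or a parser no hill' is the VP node built by VP → V NP NP.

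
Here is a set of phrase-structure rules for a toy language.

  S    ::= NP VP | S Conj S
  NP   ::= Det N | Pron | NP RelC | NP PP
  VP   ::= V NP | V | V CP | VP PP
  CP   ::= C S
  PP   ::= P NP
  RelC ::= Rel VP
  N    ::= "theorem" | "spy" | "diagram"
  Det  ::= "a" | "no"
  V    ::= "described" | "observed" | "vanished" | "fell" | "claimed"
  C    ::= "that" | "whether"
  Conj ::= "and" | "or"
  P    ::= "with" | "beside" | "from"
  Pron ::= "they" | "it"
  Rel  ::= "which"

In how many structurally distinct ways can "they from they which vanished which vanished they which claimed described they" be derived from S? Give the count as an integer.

Two of the 7 distinct bracketings:
[S [NP [NP [NP [NP [Pron they]] [PP [P from] [NP [Pron they]]]] [RelC [Rel which] [VP [V vanished]]]] [RelC [Rel which] [VP [V vanished] [NP [NP [Pron they]] [RelC [Rel which] [VP [V claimed]]]]]]] [VP [V described] [NP [Pron they]]]]
[S [NP [NP [NP [Pron they]] [PP [P from] [NP [NP [Pron they]] [RelC [Rel which] [VP [V vanished]]]]]] [RelC [Rel which] [VP [V vanished] [NP [NP [Pron they]] [RelC [Rel which] [VP [V claimed]]]]]]] [VP [V described] [NP [Pron they]]]]
The trees differ in how a recursive rule is bracketed over the same span.

7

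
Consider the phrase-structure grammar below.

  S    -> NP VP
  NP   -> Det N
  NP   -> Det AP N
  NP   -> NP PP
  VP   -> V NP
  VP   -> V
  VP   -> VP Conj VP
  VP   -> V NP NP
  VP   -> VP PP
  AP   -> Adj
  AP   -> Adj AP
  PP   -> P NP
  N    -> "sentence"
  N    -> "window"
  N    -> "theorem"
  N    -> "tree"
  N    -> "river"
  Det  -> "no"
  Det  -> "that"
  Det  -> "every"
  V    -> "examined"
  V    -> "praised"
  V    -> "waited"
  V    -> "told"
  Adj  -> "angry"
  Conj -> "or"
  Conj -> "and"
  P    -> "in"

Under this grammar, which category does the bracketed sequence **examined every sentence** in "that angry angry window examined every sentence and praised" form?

S
  NP
    Det: that
    AP
      Adj: angry
      AP
        Adj: angry
    N: window
  VP
    VP
      V: examined
      NP
        Det: every
        N: sentence
    Conj: and
    VP
      V: praised
The span 'examined every sentence' is the VP node built by VP → V NP.

VP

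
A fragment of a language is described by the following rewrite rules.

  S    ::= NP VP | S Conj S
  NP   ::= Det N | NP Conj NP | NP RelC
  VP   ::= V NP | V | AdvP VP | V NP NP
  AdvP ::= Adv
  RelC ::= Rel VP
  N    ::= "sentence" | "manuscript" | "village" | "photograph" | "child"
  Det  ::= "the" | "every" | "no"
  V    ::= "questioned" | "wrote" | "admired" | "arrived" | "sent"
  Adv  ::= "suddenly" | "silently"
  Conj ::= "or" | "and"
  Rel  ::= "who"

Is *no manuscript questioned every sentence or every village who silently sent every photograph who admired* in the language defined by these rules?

S
  NP
    Det: no
    N: manuscript
  VP
    V: questioned
    NP
      NP
        Det: every
        N: sentence
      Conj: or
      NP
        NP
          Det: every
          N: village
        RelC
          Rel: who
          VP
            AdvP
              Adv: silently
            VP
              V: sent
              NP
                NP
                  Det: every
                  N: photograph
                RelC
                  Rel: who
                  VP
                    V: admired
Every word is introduced by a lexical rule and the phrasal rules combine the resulting categories into a single S.

Grammatical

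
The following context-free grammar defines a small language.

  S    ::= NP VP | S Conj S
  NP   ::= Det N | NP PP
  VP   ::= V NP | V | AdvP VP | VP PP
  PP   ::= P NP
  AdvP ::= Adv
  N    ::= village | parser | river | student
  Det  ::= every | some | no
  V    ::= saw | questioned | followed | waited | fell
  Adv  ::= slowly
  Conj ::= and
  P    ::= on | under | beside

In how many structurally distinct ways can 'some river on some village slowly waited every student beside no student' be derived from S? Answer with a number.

Two of the 3 distinct bracketings:
[S [NP [NP [Det some] [N river]] [PP [P on] [NP [Det some] [N village]]]] [VP [AdvP [Adv slowly]] [VP [V waited] [NP [NP [Det every] [N student]] [PP [P beside] [NP [Det no] [N student]]]]]]]
[S [NP [NP [Det some] [N river]] [PP [P on] [NP [Det some] [N village]]]] [VP [AdvP [Adv slowly]] [VP [VP [V waited] [NP [Det every] [N student]]] [PP [P beside] [NP [Det no] [N student]]]]]]
The difference turns on whether VP → VP PP is used at the relevant span, versus an alternative expansion of VP.

3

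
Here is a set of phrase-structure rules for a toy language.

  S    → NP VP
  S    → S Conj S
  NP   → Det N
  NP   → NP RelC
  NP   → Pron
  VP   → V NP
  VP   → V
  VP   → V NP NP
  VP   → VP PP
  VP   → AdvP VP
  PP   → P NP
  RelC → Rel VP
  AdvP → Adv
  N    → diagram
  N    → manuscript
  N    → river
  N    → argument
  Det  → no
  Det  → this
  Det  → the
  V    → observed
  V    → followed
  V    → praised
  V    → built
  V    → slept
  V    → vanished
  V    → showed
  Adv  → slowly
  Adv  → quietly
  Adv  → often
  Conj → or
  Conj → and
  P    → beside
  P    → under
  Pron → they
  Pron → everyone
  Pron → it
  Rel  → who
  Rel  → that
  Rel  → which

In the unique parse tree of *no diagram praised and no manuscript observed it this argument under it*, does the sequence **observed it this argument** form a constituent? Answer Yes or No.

[S [S [NP [Det no] [N diagram]] [VP [V praised]]] [Conj and] [S [NP [Det no] [N manuscript]] [VP [VP [V observed] [NP [Pron it]] [NP [Det this] [N argument]]] [PP [P under] [NP [Pron it]]]]]]
The words 'observed it this argument' are exhaustively dominated by a single VP node (built by VP → V NP NP), so they form a constituent.

Yes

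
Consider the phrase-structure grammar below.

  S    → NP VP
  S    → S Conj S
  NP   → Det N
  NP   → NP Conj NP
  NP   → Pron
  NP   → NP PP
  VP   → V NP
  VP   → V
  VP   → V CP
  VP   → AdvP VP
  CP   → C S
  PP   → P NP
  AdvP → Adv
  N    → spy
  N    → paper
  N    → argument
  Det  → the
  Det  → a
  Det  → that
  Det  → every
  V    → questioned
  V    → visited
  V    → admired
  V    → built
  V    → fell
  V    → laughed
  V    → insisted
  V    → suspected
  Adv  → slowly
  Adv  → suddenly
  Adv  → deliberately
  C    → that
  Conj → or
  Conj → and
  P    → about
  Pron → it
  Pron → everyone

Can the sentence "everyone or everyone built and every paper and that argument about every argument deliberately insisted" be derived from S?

Grammatical

[S [S [NP [NP [Pron everyone]] [Conj or] [NP [Pron everyone]]] [VP [V built]]] [Conj and] [S [NP [NP [Det every] [N paper]] [Conj and] [NP [NP [Det that] [N argument]] [PP [P about] [NP [Det every] [N argument]]]]] [VP [AdvP [Adv deliberately]] [VP [V insisted]]]]]
The bracketing above is licensed at every node by one of the given productions, with S at the root.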